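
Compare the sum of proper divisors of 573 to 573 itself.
deficient

Proper divisors of 573: sum = 1 + 3 + 191 = 195
Since 195 < 573, 573 is deficient.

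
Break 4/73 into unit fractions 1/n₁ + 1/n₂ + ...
1/19 + 1/463 + 1/321091 + 1/206198539471

Greedy algorithm:
4/73: ceiling(73/4) = 19, use 1/19
3/1387: ceiling(1387/3) = 463, use 1/463
2/642181: ceiling(642181/2) = 321091, use 1/321091
1/206198539471: ceiling(206198539471/1) = 206198539471, use 1/206198539471
Result: 4/73 = 1/19 + 1/463 + 1/321091 + 1/206198539471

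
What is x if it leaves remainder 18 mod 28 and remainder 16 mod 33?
214

Using Chinese Remainder Theorem:
M = 28 × 33 = 924
M1 = 33, M2 = 28
y1 = 33^(-1) mod 28 = 17
y2 = 28^(-1) mod 33 = 13
x = (18×33×17 + 16×28×13) mod 924 = 214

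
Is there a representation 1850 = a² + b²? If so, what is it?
1² + 43² (a=1, b=43)

Factorization: 1850 = 2 × 5^2 × 37
By Fermat: n is sum of two squares iff every prime p ≡ 3 (mod 4) appears to even power.
All primes ≡ 3 (mod 4) appear to even power.
Search a = 0, 1, 2, … for 1850 - a² a perfect square: first hit at a = 1: 1850 - 1 = 1849 = 43².
1850 = 1² + 43² = 1 + 1849 ✓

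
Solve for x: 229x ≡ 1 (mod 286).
5

gcd(229, 286) = 1, so the inverse exists.
Extended Euclidean algorithm on (286, 229):
286 = 1 × 229 + 57  ⟹  57 = (1)·286 + (-1)·229
229 = 4 × 57 + 1  ⟹  1 = (-4)·286 + (5)·229
So (5)·229 ≡ 1 (mod 286), i.e. 229^(-1) ≡ 5 (mod 286).
Check: 229 × 5 = 1145 ≡ 1 (mod 286)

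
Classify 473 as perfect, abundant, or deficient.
deficient

Proper divisors of 473: sum = 1 + 11 + 43 = 55
Since 55 < 473, 473 is deficient.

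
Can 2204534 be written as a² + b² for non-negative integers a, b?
Not possible

Factorization: 2204534 = 2 × 31^3 × 37
By Fermat: n is sum of two squares iff every prime p ≡ 3 (mod 4) appears to even power.
Prime(s) ≡ 3 (mod 4) with odd exponent: [(31, 3)]
Therefore 2204534 cannot be expressed as a² + b².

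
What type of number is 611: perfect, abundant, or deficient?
deficient

Proper divisors of 611: sum = 1 + 13 + 47 = 61
Since 61 < 611, 611 is deficient.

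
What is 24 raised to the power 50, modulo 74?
62

Repeated squaring. Binary of 50 = 110010.
24^1 ≡ 24 (mod 74); 24^2 ≡ 58 (mod 74); 24^4 ≡ 34 (mod 74); 24^8 ≡ 46 (mod 74); 24^16 ≡ 44 (mod 74); 24^32 ≡ 12 (mod 74)
24^50 = 24^2 × 24^16 × 24^32 ≡ 62 (mod 74)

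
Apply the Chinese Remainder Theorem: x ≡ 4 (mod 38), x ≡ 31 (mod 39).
460

Using Chinese Remainder Theorem:
M = 38 × 39 = 1482
M1 = 39, M2 = 38
y1 = 39^(-1) mod 38 = 1
y2 = 38^(-1) mod 39 = 38
x = (4×39×1 + 31×38×38) mod 1482 = 460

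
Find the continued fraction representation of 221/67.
[3; 3, 2, 1, 6]

Euclidean algorithm steps:
221 = 3 × 67 + 20
67 = 3 × 20 + 7
20 = 2 × 7 + 6
7 = 1 × 6 + 1
6 = 6 × 1 + 0
Continued fraction: [3; 3, 2, 1, 6]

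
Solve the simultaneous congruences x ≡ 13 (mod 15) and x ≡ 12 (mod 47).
388

Using Chinese Remainder Theorem:
M = 15 × 47 = 705
M1 = 47, M2 = 15
y1 = 47^(-1) mod 15 = 8
y2 = 15^(-1) mod 47 = 22
x = (13×47×8 + 12×15×22) mod 705 = 388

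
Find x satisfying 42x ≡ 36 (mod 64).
x ≡ 10 (mod 32)

gcd(42, 64) = 2, which divides 36, so solutions exist.
Divide through by 2: 21x ≡ 18 (mod 32).
Find 21^(-1) mod 32 by the extended Euclidean algorithm:
32 = 1 × 21 + 11  ⟹  11 = (1)·32 + (-1)·21
21 = 1 × 11 + 10  ⟹  10 = (-1)·32 + (2)·21
11 = 1 × 10 + 1  ⟹  1 = (2)·32 + (-3)·21
So (-3)·21 ≡ 1 (mod 32), i.e. 21^(-1) ≡ -3 ≡ 29 (mod 32).
x ≡ 29 × 18 = 522 ≡ 10 (mod 32).
Check: 42 × 10 = 420 ≡ 36 (mod 64).
x ≡ 10 (mod 32), giving 2 solutions mod 64.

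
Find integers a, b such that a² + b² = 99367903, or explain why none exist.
Not possible

Factorization: 99367903 = 37 × 139^3
By Fermat: n is sum of two squares iff every prime p ≡ 3 (mod 4) appears to even power.
Prime(s) ≡ 3 (mod 4) with odd exponent: [(139, 3)]
Therefore 99367903 cannot be expressed as a² + b².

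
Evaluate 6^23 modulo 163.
61

Repeated squaring. Binary of 23 = 10111.
6^1 ≡ 6 (mod 163); 6^2 ≡ 36 (mod 163); 6^4 ≡ 155 (mod 163); 6^8 ≡ 64 (mod 163); 6^16 ≡ 21 (mod 163)
6^23 = 6^1 × 6^2 × 6^4 × 6^16 ≡ 61 (mod 163)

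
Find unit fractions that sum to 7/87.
1/13 + 1/283 + 1/320073

Greedy algorithm:
7/87: ceiling(87/7) = 13, use 1/13
4/1131: ceiling(1131/4) = 283, use 1/283
1/320073: ceiling(320073/1) = 320073, use 1/320073
Result: 7/87 = 1/13 + 1/283 + 1/320073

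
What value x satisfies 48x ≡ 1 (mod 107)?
29

gcd(48, 107) = 1, so the inverse exists.
Extended Euclidean algorithm on (107, 48):
107 = 2 × 48 + 11  ⟹  11 = (1)·107 + (-2)·48
48 = 4 × 11 + 4  ⟹  4 = (-4)·107 + (9)·48
11 = 2 × 4 + 3  ⟹  3 = (9)·107 + (-20)·48
4 = 1 × 3 + 1  ⟹  1 = (-13)·107 + (29)·48
So (29)·48 ≡ 1 (mod 107), i.e. 48^(-1) ≡ 29 (mod 107).
Check: 48 × 29 = 1392 ≡ 1 (mod 107)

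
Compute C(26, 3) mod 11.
4

Using Lucas' theorem:
Write n=26 and k=3 in base 11:
n in base 11: [2, 4]
k in base 11: [0, 3]
C(26,3) mod 11 = ∏ C(n_i, k_i) mod 11
Digit binomials (mod 11): C(2,0) = 1; C(4,3) = 4
Product: 1 × 4 = 4 ≡ 4 (mod 11)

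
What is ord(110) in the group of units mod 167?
166

167 is prime, so ord(110) divides φ(167) = 166.
Divisors of 166: 1, 2, 83, 166.
Repeated squaring: 110^1 ≡ 110, 110^2 ≡ 76, 110^4 ≡ 98, 110^8 ≡ 85, 110^16 ≡ 44, 110^32 ≡ 99, 110^64 ≡ 115, 110^128 ≡ 32 (mod 167).
Test 110^d mod 167 for each divisor d in increasing order:
110^1 ≡ 110
110^2 ≡ 76
110^83 = 110^64·110^16·110^2·110^1 ≡ 166
110^166 = 110^128·110^32·110^4·110^2 ≡ 1  ← first divisor giving 1
The order is 166.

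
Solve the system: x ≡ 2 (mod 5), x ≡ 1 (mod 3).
7

Using Chinese Remainder Theorem:
M = 5 × 3 = 15
M1 = 3, M2 = 5
y1 = 3^(-1) mod 5 = 2
y2 = 5^(-1) mod 3 = 2
x = (2×3×2 + 1×5×2) mod 15 = 7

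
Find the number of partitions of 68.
3087735

p(n) counts ways to write n as a sum of positive integers (order ignored).
Euler's pentagonal recurrence: p(k) = p(k-1) + p(k-2) - p(k-5) - p(k-7) + p(k-12) + p(k-15) - ... (offsets j(3j∓1)/2, signs ++--, p(0)=1, p(<0)=0).
DP table for k = 0..67: p(0)=1, p(1)=1, p(2)=2, p(3)=3, p(4)=5, p(5)=7, p(6)=11, p(7)=15, p(8)=22, p(9)=30, p(10)=42, p(11)=56, p(12)=77, p(13)=101, p(14)=135, p(15)=176, p(16)=231, p(17)=297, p(18)=385, p(19)=490, p(20)=627, p(21)=792, p(22)=1002, p(23)=1255, p(24)=1575, p(25)=1958, p(26)=2436, p(27)=3010, p(28)=3718, p(29)=4565, p(30)=5604, p(31)=6842, p(32)=8349, p(33)=10143, p(34)=12310, p(35)=14883, p(36)=17977, p(37)=21637, p(38)=26015, p(39)=31185, p(40)=37338, p(41)=44583, p(42)=53174, p(43)=63261, p(44)=75175, p(45)=89134, p(46)=105558, p(47)=124754, p(48)=147273, p(49)=173525, p(50)=204226, p(51)=239943, p(52)=281589, p(53)=329931, p(54)=386155, p(55)=451276, p(56)=526823, p(57)=614154, p(58)=715220, p(59)=831820, p(60)=966467, p(61)=1121505, p(62)=1300156, p(63)=1505499, p(64)=1741630, p(65)=2012558, p(66)=2323520, p(67)=2679689.
Final step: p(68) = p(67) + p(66) - p(63) - p(61) + p(56) + p(53) - p(46) - p(42) + p(33) + p(28) - p(17) - p(11)
= 2679689 + 2323520 - 1505499 - 1121505 + 526823 + 329931 - 105558 - 53174 + 10143 + 3718 - 297 - 56
= 3087735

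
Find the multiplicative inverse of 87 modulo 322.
285

gcd(87, 322) = 1, so the inverse exists.
Extended Euclidean algorithm on (322, 87):
322 = 3 × 87 + 61  ⟹  61 = (1)·322 + (-3)·87
87 = 1 × 61 + 26  ⟹  26 = (-1)·322 + (4)·87
61 = 2 × 26 + 9  ⟹  9 = (3)·322 + (-11)·87
26 = 2 × 9 + 8  ⟹  8 = (-7)·322 + (26)·87
9 = 1 × 8 + 1  ⟹  1 = (10)·322 + (-37)·87
So (-37)·87 ≡ 1 (mod 322), i.e. 87^(-1) ≡ -37 ≡ 285 (mod 322).
Check: 87 × 285 = 24795 ≡ 1 (mod 322)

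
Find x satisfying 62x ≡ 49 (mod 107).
x ≡ 75 (mod 107)

gcd(62, 107) = 1, which divides 49, so solutions exist.
Find 62^(-1) mod 107 by the extended Euclidean algorithm:
107 = 1 × 62 + 45  ⟹  45 = (1)·107 + (-1)·62
62 = 1 × 45 + 17  ⟹  17 = (-1)·107 + (2)·62
45 = 2 × 17 + 11  ⟹  11 = (3)·107 + (-5)·62
17 = 1 × 11 + 6  ⟹  6 = (-4)·107 + (7)·62
11 = 1 × 6 + 5  ⟹  5 = (7)·107 + (-12)·62
6 = 1 × 5 + 1  ⟹  1 = (-11)·107 + (19)·62
So (19)·62 ≡ 1 (mod 107), i.e. 62^(-1) ≡ 19 (mod 107).
x ≡ 19 × 49 = 931 ≡ 75 (mod 107).
Check: 62 × 75 = 4650 ≡ 49 (mod 107).
Unique solution: x ≡ 75 (mod 107)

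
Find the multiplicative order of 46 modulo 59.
29

59 is prime, so ord(46) divides φ(59) = 58.
Divisors of 58: 1, 2, 29, 58.
Repeated squaring: 46^1 ≡ 46, 46^2 ≡ 51, 46^4 ≡ 5, 46^8 ≡ 25, 46^16 ≡ 35, 46^32 ≡ 45 (mod 59).
Test 46^d mod 59 for each divisor d in increasing order:
46^1 ≡ 46
46^2 ≡ 51
46^29 = 46^16·46^8·46^4·46^1 ≡ 1  ← first divisor giving 1
The order is 29.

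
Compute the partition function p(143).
20390982757

p(n) counts ways to write n as a sum of positive integers (order ignored).
Euler's pentagonal recurrence: p(k) = p(k-1) + p(k-2) - p(k-5) - p(k-7) + p(k-12) + p(k-15) - ... (offsets j(3j∓1)/2, signs ++--, p(0)=1, p(<0)=0).
DP table for k = 0..142: p(0)=1, p(1)=1, p(2)=2, p(3)=3, p(4)=5, p(5)=7, p(6)=11, p(7)=15, p(8)=22, p(9)=30, p(10)=42, p(11)=56, p(12)=77, p(13)=101, p(14)=135, p(15)=176, p(16)=231, p(17)=297, p(18)=385, p(19)=490, p(20)=627, p(21)=792, p(22)=1002, p(23)=1255, p(24)=1575, p(25)=1958, p(26)=2436, p(27)=3010, p(28)=3718, p(29)=4565, p(30)=5604, p(31)=6842, p(32)=8349, p(33)=10143, p(34)=12310, p(35)=14883, p(36)=17977, p(37)=21637, p(38)=26015, p(39)=31185, p(40)=37338, p(41)=44583, p(42)=53174, p(43)=63261, p(44)=75175, p(45)=89134, p(46)=105558, p(47)=124754, p(48)=147273, p(49)=173525, p(50)=204226, p(51)=239943, p(52)=281589, p(53)=329931, p(54)=386155, p(55)=451276, p(56)=526823, p(57)=614154, p(58)=715220, p(59)=831820, p(60)=966467, p(61)=1121505, p(62)=1300156, p(63)=1505499, p(64)=1741630, p(65)=2012558, p(66)=2323520, p(67)=2679689, p(68)=3087735, p(69)=3554345, p(70)=4087968, p(71)=4697205, p(72)=5392783, p(73)=6185689, p(74)=7089500, p(75)=8118264, p(76)=9289091, p(77)=10619863, p(78)=12132164, p(79)=13848650, p(80)=15796476, p(81)=18004327, p(82)=20506255, p(83)=23338469, p(84)=26543660, p(85)=30167357, p(86)=34262962, p(87)=38887673, p(88)=44108109, p(89)=49995925, p(90)=56634173, p(91)=64112359, p(92)=72533807, p(93)=82010177, p(94)=92669720, p(95)=104651419, p(96)=118114304, p(97)=133230930, p(98)=150198136, p(99)=169229875, p(100)=190569292, p(101)=214481126, p(102)=241265379, p(103)=271248950, p(104)=304801365, p(105)=342325709, p(106)=384276336, p(107)=431149389, p(108)=483502844, p(109)=541946240, p(110)=607163746, p(111)=679903203, p(112)=761002156, p(113)=851376628, p(114)=952050665, p(115)=1064144451, p(116)=1188908248, p(117)=1327710076, p(118)=1482074143, p(119)=1653668665, p(120)=1844349560, p(121)=2056148051, p(122)=2291320912, p(123)=2552338241, p(124)=2841940500, p(125)=3163127352, p(126)=3519222692, p(127)=3913864295, p(128)=4351078600, p(129)=4835271870, p(130)=5371315400, p(131)=5964539504, p(132)=6620830889, p(133)=7346629512, p(134)=8149040695, p(135)=9035836076, p(136)=10015581680, p(137)=11097645016, p(138)=12292341831, p(139)=13610949895, p(140)=15065878135, p(141)=16670689208, p(142)=18440293320.
Final step: p(143) = p(142) + p(141) - p(138) - p(136) + p(131) + p(128) - p(121) - p(117) + p(108) + p(103) - p(92) - p(86) + p(73) + p(66) - p(51) - p(43) + p(26) + p(17)
= 18440293320 + 16670689208 - 12292341831 - 10015581680 + 5964539504 + 4351078600 - 2056148051 - 1327710076 + 483502844 + 271248950 - 72533807 - 34262962 + 6185689 + 2323520 - 239943 - 63261 + 2436 + 297
= 20390982757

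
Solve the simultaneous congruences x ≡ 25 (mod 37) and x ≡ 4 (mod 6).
136

Using Chinese Remainder Theorem:
M = 37 × 6 = 222
M1 = 6, M2 = 37
y1 = 6^(-1) mod 37 = 31
y2 = 37^(-1) mod 6 = 1
x = (25×6×31 + 4×37×1) mod 222 = 136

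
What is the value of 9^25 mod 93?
36

Repeated squaring. Binary of 25 = 11001.
9^1 ≡ 9 (mod 93); 9^2 ≡ 81 (mod 93); 9^4 ≡ 51 (mod 93); 9^8 ≡ 90 (mod 93); 9^16 ≡ 9 (mod 93)
9^25 = 9^1 × 9^8 × 9^16 ≡ 36 (mod 93)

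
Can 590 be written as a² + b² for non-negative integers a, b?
Not possible

Factorization: 590 = 2 × 5 × 59
By Fermat: n is sum of two squares iff every prime p ≡ 3 (mod 4) appears to even power.
Prime(s) ≡ 3 (mod 4) with odd exponent: [(59, 1)]
Therefore 590 cannot be expressed as a² + b².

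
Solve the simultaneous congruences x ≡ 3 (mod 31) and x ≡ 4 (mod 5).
34

Using Chinese Remainder Theorem:
M = 31 × 5 = 155
M1 = 5, M2 = 31
y1 = 5^(-1) mod 31 = 25
y2 = 31^(-1) mod 5 = 1
x = (3×5×25 + 4×31×1) mod 155 = 34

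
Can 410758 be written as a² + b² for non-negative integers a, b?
Not possible

Factorization: 410758 = 2 × 59^3
By Fermat: n is sum of two squares iff every prime p ≡ 3 (mod 4) appears to even power.
Prime(s) ≡ 3 (mod 4) with odd exponent: [(59, 3)]
Therefore 410758 cannot be expressed as a² + b².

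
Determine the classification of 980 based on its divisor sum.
abundant

Proper divisors of 980: sum = 1 + 2 + 4 + 5 + 7 + 10 + 14 + 20 + ... + 140 + 196 + 245 + 490 (17 divisors) = 1414
Since 1414 > 980, 980 is abundant.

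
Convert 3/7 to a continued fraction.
[0; 2, 3]

Euclidean algorithm steps:
3 = 0 × 7 + 3
7 = 2 × 3 + 1
3 = 3 × 1 + 0
Continued fraction: [0; 2, 3]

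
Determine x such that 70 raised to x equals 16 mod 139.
134

Baby-step giant-step with step n = ⌈√139⌉ = 12.
Baby steps 70^j mod 139 (j:value) for j=0..11: 0:1, 1:70, 2:35, 3:87, 4:113, 5:126, 6:63, 7:101, 8:120, 9:60, 10:30, 11:15.
Giant-step multiplier: 70^(-12) ≡ 70^(138-12) = 70^126 ≡ 65 (mod 139).
Giant steps γ_i = 16·65^i mod 139: γ_0=16, γ_1=67, γ_2=46, γ_3=71, γ_4=28, γ_5=13, γ_6=11, γ_7=20, γ_8=49, γ_9=127, γ_10=54, γ_11=35 (in table at j=2).
x = i·n + j = 11·12 + 2 = 134.
Check: 70^134 ≡ 16 (mod 139).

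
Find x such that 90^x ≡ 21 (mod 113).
89

Baby-step giant-step with step n = ⌈√113⌉ = 11.
Baby steps 90^j mod 113 (j:value) for j=0..10: 0:1, 1:90, 2:77, 3:37, 4:53, 5:24, 6:13, 7:40, 8:97, 9:29, 10:11.
Giant-step multiplier: 90^(-11) ≡ 90^(112-11) = 90^101 ≡ 46 (mod 113).
Giant steps γ_i = 21·46^i mod 113: γ_0=21, γ_1=62, γ_2=27, γ_3=112, γ_4=67, γ_5=31, γ_6=70, γ_7=56, γ_8=90 (in table at j=1).
x = i·n + j = 8·11 + 1 = 89.
Check: 90^89 ≡ 21 (mod 113).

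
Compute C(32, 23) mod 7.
3

Using Lucas' theorem:
Write n=32 and k=23 in base 7:
n in base 7: [4, 4]
k in base 7: [3, 2]
C(32,23) mod 7 = ∏ C(n_i, k_i) mod 7
Digit binomials (mod 7): C(4,3) = 4; C(4,2) = 6
Product: 4 × 6 = 24 ≡ 3 (mod 7)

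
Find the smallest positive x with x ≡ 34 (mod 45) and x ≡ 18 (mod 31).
979

Using Chinese Remainder Theorem:
M = 45 × 31 = 1395
M1 = 31, M2 = 45
y1 = 31^(-1) mod 45 = 16
y2 = 45^(-1) mod 31 = 20
x = (34×31×16 + 18×45×20) mod 1395 = 979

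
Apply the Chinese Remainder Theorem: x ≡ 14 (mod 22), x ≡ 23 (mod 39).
608

Using Chinese Remainder Theorem:
M = 22 × 39 = 858
M1 = 39, M2 = 22
y1 = 39^(-1) mod 22 = 13
y2 = 22^(-1) mod 39 = 16
x = (14×39×13 + 23×22×16) mod 858 = 608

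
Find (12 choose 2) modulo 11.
0

Using Lucas' theorem:
Write n=12 and k=2 in base 11:
n in base 11: [1, 1]
k in base 11: [0, 2]
C(12,2) mod 11 = ∏ C(n_i, k_i) mod 11
Digit binomials (mod 11): C(1,0) = 1; C(1,2) = 0 (k_i > n_i)
Product: 1 × 0 = 0 ≡ 0 (mod 11)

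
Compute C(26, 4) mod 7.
5

Using Lucas' theorem:
Write n=26 and k=4 in base 7:
n in base 7: [3, 5]
k in base 7: [0, 4]
C(26,4) mod 7 = ∏ C(n_i, k_i) mod 7
Digit binomials (mod 7): C(3,0) = 1; C(5,4) = 5
Product: 1 × 5 = 5 ≡ 5 (mod 7)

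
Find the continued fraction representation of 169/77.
[2; 5, 7, 2]

Euclidean algorithm steps:
169 = 2 × 77 + 15
77 = 5 × 15 + 2
15 = 7 × 2 + 1
2 = 2 × 1 + 0
Continued fraction: [2; 5, 7, 2]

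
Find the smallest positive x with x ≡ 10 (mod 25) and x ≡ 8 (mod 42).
260

Using Chinese Remainder Theorem:
M = 25 × 42 = 1050
M1 = 42, M2 = 25
y1 = 42^(-1) mod 25 = 3
y2 = 25^(-1) mod 42 = 37
x = (10×42×3 + 8×25×37) mod 1050 = 260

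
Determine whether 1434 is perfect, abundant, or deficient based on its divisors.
abundant

Proper divisors of 1434: sum = 1 + 2 + 3 + 6 + 239 + 478 + 717 = 1446
Since 1446 > 1434, 1434 is abundant.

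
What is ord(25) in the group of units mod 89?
22

89 is prime, so ord(25) divides φ(89) = 88.
Divisors of 88: 1, 2, 4, 8, 11, 22, 44, 88.
Repeated squaring: 25^1 ≡ 25, 25^2 ≡ 2, 25^4 ≡ 4, 25^8 ≡ 16, 25^16 ≡ 78, 25^32 ≡ 32, 25^64 ≡ 45 (mod 89).
Test 25^d mod 89 for each divisor d in increasing order:
25^1 ≡ 25
25^2 ≡ 2
25^4 ≡ 4
25^8 ≡ 16
25^11 = 25^8·25^2·25^1 ≡ 88
25^22 = 25^16·25^4·25^2 ≡ 1  ← first divisor giving 1
The order is 22.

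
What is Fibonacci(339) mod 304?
2

Matrix identity: Q^n = [[F_(n+1), F_n], [F_n, F_(n-1)]] with Q = [[1,1],[1,0]].
n = 339 = 101010011₂. Square-and-multiply, entries mod 304:
Q^1 = [[1,1],[1,0]]
Q^2 = (Q^1)² = [[2,1],[1,1]]
Q^5 = (Q^2)²·Q = [[8,5],[5,3]]
Q^10 = (Q^5)² = [[89,55],[55,34]]
Q^21 = (Q^10)²·Q = [[79,2],[2,77]]
Q^42 = (Q^21)² = [[165,8],[8,157]]
Q^84 = (Q^42)² = [[233,144],[144,89]]
Q^169 = (Q^84)²·Q = [[97,241],[241,160]]
Q^339 = (Q^169)²·Q = [[227,2],[2,225]]
F_339 mod 304 = Q^339[0][1] = 2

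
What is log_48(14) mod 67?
42

Baby-step giant-step with step n = ⌈√67⌉ = 9.
Baby steps 48^j mod 67 (j:value) for j=0..8: 0:1, 1:48, 2:26, 3:42, 4:6, 5:20, 6:22, 7:51, 8:36.
Giant-step multiplier: 48^(-9) ≡ 48^(66-9) = 48^57 ≡ 43 (mod 67).
Giant steps γ_i = 14·43^i mod 67: γ_0=14, γ_1=66, γ_2=24, γ_3=27, γ_4=22 (in table at j=6).
x = i·n + j = 4·9 + 6 = 42.
Check: 48^42 ≡ 14 (mod 67).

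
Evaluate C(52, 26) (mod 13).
6

Using Lucas' theorem:
Write n=52 and k=26 in base 13:
n in base 13: [4, 0]
k in base 13: [2, 0]
C(52,26) mod 13 = ∏ C(n_i, k_i) mod 13
Digit binomials (mod 13): C(4,2) = 6; C(0,0) = 1
Product: 6 × 1 = 6 ≡ 6 (mod 13)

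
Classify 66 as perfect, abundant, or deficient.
abundant

Proper divisors of 66: sum = 1 + 2 + 3 + 6 + 11 + 22 + 33 = 78
Since 78 > 66, 66 is abundant.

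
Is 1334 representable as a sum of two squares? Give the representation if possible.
Not possible

Factorization: 1334 = 2 × 23 × 29
By Fermat: n is sum of two squares iff every prime p ≡ 3 (mod 4) appears to even power.
Prime(s) ≡ 3 (mod 4) with odd exponent: [(23, 1)]
Therefore 1334 cannot be expressed as a² + b².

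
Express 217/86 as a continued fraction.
[2; 1, 1, 10, 4]

Euclidean algorithm steps:
217 = 2 × 86 + 45
86 = 1 × 45 + 41
45 = 1 × 41 + 4
41 = 10 × 4 + 1
4 = 4 × 1 + 0
Continued fraction: [2; 1, 1, 10, 4]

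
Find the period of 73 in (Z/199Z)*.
198

199 is prime, so ord(73) divides φ(199) = 198.
Divisors of 198: 1, 2, 3, 6, 9, 11, 18, 22, 33, 66, 99, 198.
Repeated squaring: 73^1 ≡ 73, 73^2 ≡ 155, 73^4 ≡ 145, 73^8 ≡ 130, 73^16 ≡ 184, 73^32 ≡ 26, 73^64 ≡ 79, 73^128 ≡ 72 (mod 199).
Test 73^d mod 199 for each divisor d in increasing order:
73^1 ≡ 73
73^2 ≡ 155
73^3 = 73^2·73^1 ≡ 171
73^6 = 73^4·73^2 ≡ 187
73^9 = 73^8·73^1 ≡ 137
73^11 = 73^8·73^2·73^1 ≡ 141
73^18 = 73^16·73^2 ≡ 63
73^22 = 73^16·73^4·73^2 ≡ 180
73^33 = 73^32·73^1 ≡ 107
73^66 = 73^64·73^2 ≡ 106
73^99 = 73^64·73^32·73^2·73^1 ≡ 198
73^198 = 73^128·73^64·73^4·73^2 ≡ 1  ← first divisor giving 1
The order is 198.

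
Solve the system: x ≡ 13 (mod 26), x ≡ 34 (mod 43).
507

Using Chinese Remainder Theorem:
M = 26 × 43 = 1118
M1 = 43, M2 = 26
y1 = 43^(-1) mod 26 = 23
y2 = 26^(-1) mod 43 = 5
x = (13×43×23 + 34×26×5) mod 1118 = 507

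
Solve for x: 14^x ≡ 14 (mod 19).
1

Baby-step giant-step with step n = ⌈√19⌉ = 5.
Baby steps 14^j mod 19 (j:value) for j=0..4: 0:1, 1:14, 2:6, 3:8, 4:17.
h = 14 is already in the table at j=1, so x = 1.
Check: 14^1 ≡ 14 (mod 19).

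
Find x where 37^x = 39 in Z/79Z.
47

Baby-step giant-step with step n = ⌈√79⌉ = 9.
Baby steps 37^j mod 79 (j:value) for j=0..8: 0:1, 1:37, 2:26, 3:14, 4:44, 5:48, 6:38, 7:63, 8:40.
Giant-step multiplier: 37^(-9) ≡ 37^(78-9) = 37^69 ≡ 15 (mod 79).
Giant steps γ_i = 39·15^i mod 79: γ_0=39, γ_1=32, γ_2=6, γ_3=11, γ_4=7, γ_5=26 (in table at j=2).
x = i·n + j = 5·9 + 2 = 47.
Check: 37^47 ≡ 39 (mod 79).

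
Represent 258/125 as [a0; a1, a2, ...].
[2; 15, 1, 1, 1, 2]

Euclidean algorithm steps:
258 = 2 × 125 + 8
125 = 15 × 8 + 5
8 = 1 × 5 + 3
5 = 1 × 3 + 2
3 = 1 × 2 + 1
2 = 2 × 1 + 0
Continued fraction: [2; 15, 1, 1, 1, 2]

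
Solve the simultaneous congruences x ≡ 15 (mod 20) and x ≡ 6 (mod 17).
295

Using Chinese Remainder Theorem:
M = 20 × 17 = 340
M1 = 17, M2 = 20
y1 = 17^(-1) mod 20 = 13
y2 = 20^(-1) mod 17 = 6
x = (15×17×13 + 6×20×6) mod 340 = 295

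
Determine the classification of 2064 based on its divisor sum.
abundant

Proper divisors of 2064: sum = 1 + 2 + 3 + 4 + 6 + 8 + 12 + 16 + ... + 344 + 516 + 688 + 1032 (19 divisors) = 3392
Since 3392 > 2064, 2064 is abundant.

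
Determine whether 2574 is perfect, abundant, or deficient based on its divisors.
abundant

Proper divisors of 2574: sum = 1 + 2 + 3 + 6 + 9 + 11 + 13 + 18 + ... + 286 + 429 + 858 + 1287 (23 divisors) = 3978
Since 3978 > 2574, 2574 is abundant.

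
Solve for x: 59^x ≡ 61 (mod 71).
23

Baby-step giant-step with step n = ⌈√71⌉ = 9.
Baby steps 59^j mod 71 (j:value) for j=0..8: 0:1, 1:59, 2:2, 3:47, 4:4, 5:23, 6:8, 7:46, 8:16.
Giant-step multiplier: 59^(-9) ≡ 59^(70-9) = 59^61 ≡ 44 (mod 71).
Giant steps γ_i = 61·44^i mod 71: γ_0=61, γ_1=57, γ_2=23 (in table at j=5).
x = i·n + j = 2·9 + 5 = 23.
Check: 59^23 ≡ 61 (mod 71).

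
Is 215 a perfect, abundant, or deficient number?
deficient

Proper divisors of 215: sum = 1 + 5 + 43 = 49
Since 49 < 215, 215 is deficient.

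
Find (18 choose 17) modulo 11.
7

Using Lucas' theorem:
Write n=18 and k=17 in base 11:
n in base 11: [1, 7]
k in base 11: [1, 6]
C(18,17) mod 11 = ∏ C(n_i, k_i) mod 11
Digit binomials (mod 11): C(1,1) = 1; C(7,6) = 7
Product: 1 × 7 = 7 ≡ 7 (mod 11)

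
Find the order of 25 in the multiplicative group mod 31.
3

31 is prime, so ord(25) divides φ(31) = 30.
Divisors of 30: 1, 2, 3, 5, 6, 10, 15, 30.
Repeated squaring: 25^1 ≡ 25, 25^2 ≡ 5, 25^4 ≡ 25, 25^8 ≡ 5, 25^16 ≡ 25 (mod 31).
Test 25^d mod 31 for each divisor d in increasing order:
25^1 ≡ 25
25^2 ≡ 5
25^3 = 25^2·25^1 ≡ 1  ← first divisor giving 1
The order is 3.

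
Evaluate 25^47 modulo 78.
25

Repeated squaring. Binary of 47 = 101111.
25^1 ≡ 25 (mod 78); 25^2 ≡ 1 (mod 78); 25^4 ≡ 1 (mod 78); 25^8 ≡ 1 (mod 78); 25^16 ≡ 1 (mod 78); 25^32 ≡ 1 (mod 78)
25^47 = 25^1 × 25^2 × 25^4 × 25^8 × 25^32 ≡ 25 (mod 78)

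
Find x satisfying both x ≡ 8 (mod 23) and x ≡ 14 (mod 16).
238

Using Chinese Remainder Theorem:
M = 23 × 16 = 368
M1 = 16, M2 = 23
y1 = 16^(-1) mod 23 = 13
y2 = 23^(-1) mod 16 = 7
x = (8×16×13 + 14×23×7) mod 368 = 238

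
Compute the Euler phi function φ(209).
180

209 = 11 × 19
φ(n) = n × ∏(1 - 1/p) for each prime p dividing n
φ(209) = 209 × (1 - 1/11) × (1 - 1/19) = 180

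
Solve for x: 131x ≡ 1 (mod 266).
199

gcd(131, 266) = 1, so the inverse exists.
Extended Euclidean algorithm on (266, 131):
266 = 2 × 131 + 4  ⟹  4 = (1)·266 + (-2)·131
131 = 32 × 4 + 3  ⟹  3 = (-32)·266 + (65)·131
4 = 1 × 3 + 1  ⟹  1 = (33)·266 + (-67)·131
So (-67)·131 ≡ 1 (mod 266), i.e. 131^(-1) ≡ -67 ≡ 199 (mod 266).
Check: 131 × 199 = 26069 ≡ 1 (mod 266)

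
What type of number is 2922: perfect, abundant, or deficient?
abundant

Proper divisors of 2922: sum = 1 + 2 + 3 + 6 + 487 + 974 + 1461 = 2934
Since 2934 > 2922, 2922 is abundant.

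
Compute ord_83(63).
41

83 is prime, so ord(63) divides φ(83) = 82.
Divisors of 82: 1, 2, 41, 82.
Repeated squaring: 63^1 ≡ 63, 63^2 ≡ 68, 63^4 ≡ 59, 63^8 ≡ 78, 63^16 ≡ 25, 63^32 ≡ 44, 63^64 ≡ 27 (mod 83).
Test 63^d mod 83 for each divisor d in increasing order:
63^1 ≡ 63
63^2 ≡ 68
63^41 = 63^32·63^8·63^1 ≡ 1  ← first divisor giving 1
The order is 41.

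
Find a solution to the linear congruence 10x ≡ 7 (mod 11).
x ≡ 4 (mod 11)

gcd(10, 11) = 1, which divides 7, so solutions exist.
Find 10^(-1) mod 11 by the extended Euclidean algorithm:
11 = 1 × 10 + 1  ⟹  1 = (1)·11 + (-1)·10
So (-1)·10 ≡ 1 (mod 11), i.e. 10^(-1) ≡ -1 ≡ 10 (mod 11).
x ≡ 10 × 7 = 70 ≡ 4 (mod 11).
Check: 10 × 4 = 40 ≡ 7 (mod 11).
Unique solution: x ≡ 4 (mod 11)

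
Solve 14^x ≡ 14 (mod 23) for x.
1

Baby-step giant-step with step n = ⌈√23⌉ = 5.
Baby steps 14^j mod 23 (j:value) for j=0..4: 0:1, 1:14, 2:12, 3:7, 4:6.
h = 14 is already in the table at j=1, so x = 1.
Check: 14^1 ≡ 14 (mod 23).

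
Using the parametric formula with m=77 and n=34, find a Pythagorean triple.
(4773, 5236, 7085)

Euclid's formula: a = m² - n², b = 2mn, c = m² + n²
m = 77, n = 34
a = 77² - 34² = 5929 - 1156 = 4773
b = 2 × 77 × 34 = 5236
c = 77² + 34² = 5929 + 1156 = 7085
Verification: 4773² + 5236² = 22781529 + 27415696 = 50197225 = 7085² ✓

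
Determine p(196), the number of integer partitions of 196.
2814570987591

p(n) counts ways to write n as a sum of positive integers (order ignored).
Euler's pentagonal recurrence: p(k) = p(k-1) + p(k-2) - p(k-5) - p(k-7) + p(k-12) + p(k-15) - ... (offsets j(3j∓1)/2, signs ++--, p(0)=1, p(<0)=0).
DP table for k = 0..195: p(0)=1, p(1)=1, p(2)=2, p(3)=3, p(4)=5, p(5)=7, p(6)=11, p(7)=15, p(8)=22, p(9)=30, p(10)=42, p(11)=56, p(12)=77, p(13)=101, p(14)=135, p(15)=176, p(16)=231, p(17)=297, p(18)=385, p(19)=490, p(20)=627, p(21)=792, p(22)=1002, p(23)=1255, p(24)=1575, p(25)=1958, p(26)=2436, p(27)=3010, p(28)=3718, p(29)=4565, p(30)=5604, p(31)=6842, p(32)=8349, p(33)=10143, p(34)=12310, p(35)=14883, p(36)=17977, p(37)=21637, p(38)=26015, p(39)=31185, p(40)=37338, p(41)=44583, p(42)=53174, p(43)=63261, p(44)=75175, p(45)=89134, p(46)=105558, p(47)=124754, p(48)=147273, p(49)=173525, p(50)=204226, p(51)=239943, p(52)=281589, p(53)=329931, p(54)=386155, p(55)=451276, p(56)=526823, p(57)=614154, p(58)=715220, p(59)=831820, p(60)=966467, p(61)=1121505, p(62)=1300156, p(63)=1505499, p(64)=1741630, p(65)=2012558, p(66)=2323520, p(67)=2679689, p(68)=3087735, p(69)=3554345, p(70)=4087968, p(71)=4697205, p(72)=5392783, p(73)=6185689, p(74)=7089500, p(75)=8118264, p(76)=9289091, p(77)=10619863, p(78)=12132164, p(79)=13848650, p(80)=15796476, p(81)=18004327, p(82)=20506255, p(83)=23338469, p(84)=26543660, p(85)=30167357, p(86)=34262962, p(87)=38887673, p(88)=44108109, p(89)=49995925, p(90)=56634173, p(91)=64112359, p(92)=72533807, p(93)=82010177, p(94)=92669720, p(95)=104651419, p(96)=118114304, p(97)=133230930, p(98)=150198136, p(99)=169229875, p(100)=190569292, p(101)=214481126, p(102)=241265379, p(103)=271248950, p(104)=304801365, p(105)=342325709, p(106)=384276336, p(107)=431149389, p(108)=483502844, p(109)=541946240, p(110)=607163746, p(111)=679903203, p(112)=761002156, p(113)=851376628, p(114)=952050665, p(115)=1064144451, p(116)=1188908248, p(117)=1327710076, p(118)=1482074143, p(119)=1653668665, p(120)=1844349560, p(121)=2056148051, p(122)=2291320912, p(123)=2552338241, p(124)=2841940500, p(125)=3163127352, p(126)=3519222692, p(127)=3913864295, p(128)=4351078600, p(129)=4835271870, p(130)=5371315400, p(131)=5964539504, p(132)=6620830889, p(133)=7346629512, p(134)=8149040695, p(135)=9035836076, p(136)=10015581680, p(137)=11097645016, p(138)=12292341831, p(139)=13610949895, p(140)=15065878135, p(141)=16670689208, p(142)=18440293320, p(143)=20390982757, p(144)=22540654445, p(145)=24908858009, p(146)=27517052599, p(147)=30388671978, p(148)=33549419497, p(149)=37027355200, p(150)=40853235313, p(151)=45060624582, p(152)=49686288421, p(153)=54770336324, p(154)=60356673280, p(155)=66493182097, p(156)=73232243759, p(157)=80630964769, p(158)=88751778802, p(159)=97662728555, p(160)=107438159466, p(161)=118159068427, p(162)=129913904637, p(163)=142798995930, p(164)=156919475295, p(165)=172389800255, p(166)=189334822579, p(167)=207890420102, p(168)=228204732751, p(169)=250438925115, p(170)=274768617130, p(171)=301384802048, p(172)=330495499613, p(173)=362326859895, p(174)=397125074750, p(175)=435157697830, p(176)=476715857290, p(177)=522115831195, p(178)=571701605655, p(179)=625846753120, p(180)=684957390936, p(181)=749474411781, p(182)=819876908323, p(183)=896684817527, p(184)=980462880430, p(185)=1071823774337, p(186)=1171432692373, p(187)=1280011042268, p(188)=1398341745571, p(189)=1527273599625, p(190)=1667727404093, p(191)=1820701100652, p(192)=1987276856363, p(193)=2168627105469, p(194)=2366022741845, p(195)=2580840212973.
Final step: p(196) = p(195) + p(194) - p(191) - p(189) + p(184) + p(181) - p(174) - p(170) + p(161) + p(156) - p(145) - p(139) + p(126) + p(119) - p(104) - p(96) + p(79) + p(70) - p(51) - p(41) + p(20) + p(9)
= 2580840212973 + 2366022741845 - 1820701100652 - 1527273599625 + 980462880430 + 749474411781 - 397125074750 - 274768617130 + 118159068427 + 73232243759 - 24908858009 - 13610949895 + 3519222692 + 1653668665 - 304801365 - 118114304 + 13848650 + 4087968 - 239943 - 44583 + 627 + 30
= 2814570987591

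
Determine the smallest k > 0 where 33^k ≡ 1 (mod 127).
42

127 is prime, so ord(33) divides φ(127) = 126.
Divisors of 126: 1, 2, 3, 6, 7, 9, 14, 18, 21, 42, 63, 126.
Repeated squaring: 33^1 ≡ 33, 33^2 ≡ 73, 33^4 ≡ 122, 33^8 ≡ 25, 33^16 ≡ 117, 33^32 ≡ 100, 33^64 ≡ 94 (mod 127).
Test 33^d mod 127 for each divisor d in increasing order:
33^1 ≡ 33
33^2 ≡ 73
33^3 = 33^2·33^1 ≡ 123
33^6 = 33^4·33^2 ≡ 16
33^7 = 33^4·33^2·33^1 ≡ 20
33^9 = 33^8·33^1 ≡ 63
33^14 = 33^8·33^4·33^2 ≡ 19
33^18 = 33^16·33^2 ≡ 32
33^21 = 33^16·33^4·33^1 ≡ 126
33^42 = 33^32·33^8·33^2 ≡ 1  ← first divisor giving 1
The order is 42.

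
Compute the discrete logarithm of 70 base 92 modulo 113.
55

Baby-step giant-step with step n = ⌈√113⌉ = 11.
Baby steps 92^j mod 113 (j:value) for j=0..10: 0:1, 1:92, 2:102, 3:5, 4:8, 5:58, 6:25, 7:40, 8:64, 9:12, 10:87.
Giant-step multiplier: 92^(-11) ≡ 92^(112-11) = 92^101 ≡ 107 (mod 113).
Giant steps γ_i = 70·107^i mod 113: γ_0=70, γ_1=32, γ_2=34, γ_3=22, γ_4=94, γ_5=1 (in table at j=0).
x = i·n + j = 5·11 + 0 = 55.
Check: 92^55 ≡ 70 (mod 113).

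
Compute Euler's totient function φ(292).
144

292 = 2^2 × 73
φ(n) = n × ∏(1 - 1/p) for each prime p dividing n
φ(292) = 292 × (1 - 1/2) × (1 - 1/73) = 144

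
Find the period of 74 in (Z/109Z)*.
54

109 is prime, so ord(74) divides φ(109) = 108.
Divisors of 108: 1, 2, 3, 4, 6, 9, 12, 18, 27, 36, 54, 108.
Repeated squaring: 74^1 ≡ 74, 74^2 ≡ 26, 74^4 ≡ 22, 74^8 ≡ 48, 74^16 ≡ 15, 74^32 ≡ 7, 74^64 ≡ 49 (mod 109).
Test 74^d mod 109 for each divisor d in increasing order:
74^1 ≡ 74
74^2 ≡ 26
74^3 = 74^2·74^1 ≡ 71
74^4 ≡ 22
74^6 = 74^4·74^2 ≡ 27
74^9 = 74^8·74^1 ≡ 64
74^12 = 74^8·74^4 ≡ 75
74^18 = 74^16·74^2 ≡ 63
74^27 = 74^16·74^8·74^2·74^1 ≡ 108
74^36 = 74^32·74^4 ≡ 45
74^54 = 74^32·74^16·74^4·74^2 ≡ 1  ← first divisor giving 1
The order is 54.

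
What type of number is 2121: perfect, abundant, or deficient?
deficient

Proper divisors of 2121: sum = 1 + 3 + 7 + 21 + 101 + 303 + 707 = 1143
Since 1143 < 2121, 2121 is deficient.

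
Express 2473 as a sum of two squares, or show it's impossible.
13² + 48² (a=13, b=48)

Factorization: 2473 = 2473
By Fermat: n is sum of two squares iff every prime p ≡ 3 (mod 4) appears to even power.
All primes ≡ 3 (mod 4) appear to even power.
Search a = 0, 1, 2, … for 2473 - a² a perfect square: first hit at a = 13: 2473 - 169 = 2304 = 48².
2473 = 13² + 48² = 169 + 2304 ✓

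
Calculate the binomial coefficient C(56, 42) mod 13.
3

Using Lucas' theorem:
Write n=56 and k=42 in base 13:
n in base 13: [4, 4]
k in base 13: [3, 3]
C(56,42) mod 13 = ∏ C(n_i, k_i) mod 13
Digit binomials (mod 13): C(4,3) = 4; C(4,3) = 4
Product: 4 × 4 = 16 ≡ 3 (mod 13)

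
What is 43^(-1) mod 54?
49

gcd(43, 54) = 1, so the inverse exists.
Extended Euclidean algorithm on (54, 43):
54 = 1 × 43 + 11  ⟹  11 = (1)·54 + (-1)·43
43 = 3 × 11 + 10  ⟹  10 = (-3)·54 + (4)·43
11 = 1 × 10 + 1  ⟹  1 = (4)·54 + (-5)·43
So (-5)·43 ≡ 1 (mod 54), i.e. 43^(-1) ≡ -5 ≡ 49 (mod 54).
Check: 43 × 49 = 2107 ≡ 1 (mod 54)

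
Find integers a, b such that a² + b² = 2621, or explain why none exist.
11² + 50² (a=11, b=50)

Factorization: 2621 = 2621
By Fermat: n is sum of two squares iff every prime p ≡ 3 (mod 4) appears to even power.
All primes ≡ 3 (mod 4) appear to even power.
Search a = 0, 1, 2, … for 2621 - a² a perfect square: first hit at a = 11: 2621 - 121 = 2500 = 50².
2621 = 11² + 50² = 121 + 2500 ✓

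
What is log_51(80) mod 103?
69

Baby-step giant-step with step n = ⌈√103⌉ = 11.
Baby steps 51^j mod 103 (j:value) for j=0..10: 0:1, 1:51, 2:26, 3:90, 4:58, 5:74, 6:66, 7:70, 8:68, 9:69, 10:17.
Giant-step multiplier: 51^(-11) ≡ 51^(102-11) = 51^91 ≡ 12 (mod 103).
Giant steps γ_i = 80·12^i mod 103: γ_0=80, γ_1=33, γ_2=87, γ_3=14, γ_4=65, γ_5=59, γ_6=90 (in table at j=3).
x = i·n + j = 6·11 + 3 = 69.
Check: 51^69 ≡ 80 (mod 103).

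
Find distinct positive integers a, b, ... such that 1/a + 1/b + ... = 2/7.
1/4 + 1/28

Greedy algorithm:
2/7: ceiling(7/2) = 4, use 1/4
1/28: ceiling(28/1) = 28, use 1/28
Result: 2/7 = 1/4 + 1/28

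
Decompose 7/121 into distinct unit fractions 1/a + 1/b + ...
1/18 + 1/436 + 1/474804

Greedy algorithm:
7/121: ceiling(121/7) = 18, use 1/18
5/2178: ceiling(2178/5) = 436, use 1/436
1/474804: ceiling(474804/1) = 474804, use 1/474804
Result: 7/121 = 1/18 + 1/436 + 1/474804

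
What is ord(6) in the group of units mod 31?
6

31 is prime, so ord(6) divides φ(31) = 30.
Divisors of 30: 1, 2, 3, 5, 6, 10, 15, 30.
Repeated squaring: 6^1 ≡ 6, 6^2 ≡ 5, 6^4 ≡ 25, 6^8 ≡ 5, 6^16 ≡ 25 (mod 31).
Test 6^d mod 31 for each divisor d in increasing order:
6^1 ≡ 6
6^2 ≡ 5
6^3 = 6^2·6^1 ≡ 30
6^5 = 6^4·6^1 ≡ 26
6^6 = 6^4·6^2 ≡ 1  ← first divisor giving 1
The order is 6.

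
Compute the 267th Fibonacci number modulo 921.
2

Matrix identity: Q^n = [[F_(n+1), F_n], [F_n, F_(n-1)]] with Q = [[1,1],[1,0]].
n = 267 = 100001011₂. Square-and-multiply, entries mod 921:
Q^1 = [[1,1],[1,0]]
Q^2 = (Q^1)² = [[2,1],[1,1]]
Q^4 = (Q^2)² = [[5,3],[3,2]]
Q^8 = (Q^4)² = [[34,21],[21,13]]
Q^16 = (Q^8)² = [[676,66],[66,610]]
Q^33 = (Q^16)²·Q = [[55,832],[832,144]]
Q^66 = (Q^33)² = [[815,709],[709,106]]
Q^133 = (Q^66)²·Q = [[920,920],[920,0]]
Q^267 = (Q^133)²·Q = [[3,2],[2,1]]
F_267 mod 921 = Q^267[0][1] = 2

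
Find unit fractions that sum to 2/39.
1/20 + 1/780

Greedy algorithm:
2/39: ceiling(39/2) = 20, use 1/20
1/780: ceiling(780/1) = 780, use 1/780
Result: 2/39 = 1/20 + 1/780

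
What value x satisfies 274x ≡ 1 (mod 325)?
274

gcd(274, 325) = 1, so the inverse exists.
Extended Euclidean algorithm on (325, 274):
325 = 1 × 274 + 51  ⟹  51 = (1)·325 + (-1)·274
274 = 5 × 51 + 19  ⟹  19 = (-5)·325 + (6)·274
51 = 2 × 19 + 13  ⟹  13 = (11)·325 + (-13)·274
19 = 1 × 13 + 6  ⟹  6 = (-16)·325 + (19)·274
13 = 2 × 6 + 1  ⟹  1 = (43)·325 + (-51)·274
So (-51)·274 ≡ 1 (mod 325), i.e. 274^(-1) ≡ -51 ≡ 274 (mod 325).
Check: 274 × 274 = 75076 ≡ 1 (mod 325)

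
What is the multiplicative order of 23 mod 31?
10

31 is prime, so ord(23) divides φ(31) = 30.
Divisors of 30: 1, 2, 3, 5, 6, 10, 15, 30.
Repeated squaring: 23^1 ≡ 23, 23^2 ≡ 2, 23^4 ≡ 4, 23^8 ≡ 16, 23^16 ≡ 8 (mod 31).
Test 23^d mod 31 for each divisor d in increasing order:
23^1 ≡ 23
23^2 ≡ 2
23^3 = 23^2·23^1 ≡ 15
23^5 = 23^4·23^1 ≡ 30
23^6 = 23^4·23^2 ≡ 8
23^10 = 23^8·23^2 ≡ 1  ← first divisor giving 1
The order is 10.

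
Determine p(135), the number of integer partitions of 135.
9035836076

p(n) counts ways to write n as a sum of positive integers (order ignored).
Euler's pentagonal recurrence: p(k) = p(k-1) + p(k-2) - p(k-5) - p(k-7) + p(k-12) + p(k-15) - ... (offsets j(3j∓1)/2, signs ++--, p(0)=1, p(<0)=0).
DP table for k = 0..134: p(0)=1, p(1)=1, p(2)=2, p(3)=3, p(4)=5, p(5)=7, p(6)=11, p(7)=15, p(8)=22, p(9)=30, p(10)=42, p(11)=56, p(12)=77, p(13)=101, p(14)=135, p(15)=176, p(16)=231, p(17)=297, p(18)=385, p(19)=490, p(20)=627, p(21)=792, p(22)=1002, p(23)=1255, p(24)=1575, p(25)=1958, p(26)=2436, p(27)=3010, p(28)=3718, p(29)=4565, p(30)=5604, p(31)=6842, p(32)=8349, p(33)=10143, p(34)=12310, p(35)=14883, p(36)=17977, p(37)=21637, p(38)=26015, p(39)=31185, p(40)=37338, p(41)=44583, p(42)=53174, p(43)=63261, p(44)=75175, p(45)=89134, p(46)=105558, p(47)=124754, p(48)=147273, p(49)=173525, p(50)=204226, p(51)=239943, p(52)=281589, p(53)=329931, p(54)=386155, p(55)=451276, p(56)=526823, p(57)=614154, p(58)=715220, p(59)=831820, p(60)=966467, p(61)=1121505, p(62)=1300156, p(63)=1505499, p(64)=1741630, p(65)=2012558, p(66)=2323520, p(67)=2679689, p(68)=3087735, p(69)=3554345, p(70)=4087968, p(71)=4697205, p(72)=5392783, p(73)=6185689, p(74)=7089500, p(75)=8118264, p(76)=9289091, p(77)=10619863, p(78)=12132164, p(79)=13848650, p(80)=15796476, p(81)=18004327, p(82)=20506255, p(83)=23338469, p(84)=26543660, p(85)=30167357, p(86)=34262962, p(87)=38887673, p(88)=44108109, p(89)=49995925, p(90)=56634173, p(91)=64112359, p(92)=72533807, p(93)=82010177, p(94)=92669720, p(95)=104651419, p(96)=118114304, p(97)=133230930, p(98)=150198136, p(99)=169229875, p(100)=190569292, p(101)=214481126, p(102)=241265379, p(103)=271248950, p(104)=304801365, p(105)=342325709, p(106)=384276336, p(107)=431149389, p(108)=483502844, p(109)=541946240, p(110)=607163746, p(111)=679903203, p(112)=761002156, p(113)=851376628, p(114)=952050665, p(115)=1064144451, p(116)=1188908248, p(117)=1327710076, p(118)=1482074143, p(119)=1653668665, p(120)=1844349560, p(121)=2056148051, p(122)=2291320912, p(123)=2552338241, p(124)=2841940500, p(125)=3163127352, p(126)=3519222692, p(127)=3913864295, p(128)=4351078600, p(129)=4835271870, p(130)=5371315400, p(131)=5964539504, p(132)=6620830889, p(133)=7346629512, p(134)=8149040695.
Final step: p(135) = p(134) + p(133) - p(130) - p(128) + p(123) + p(120) - p(113) - p(109) + p(100) + p(95) - p(84) - p(78) + p(65) + p(58) - p(43) - p(35) + p(18) + p(9)
= 8149040695 + 7346629512 - 5371315400 - 4351078600 + 2552338241 + 1844349560 - 851376628 - 541946240 + 190569292 + 104651419 - 26543660 - 12132164 + 2012558 + 715220 - 63261 - 14883 + 385 + 30
= 9035836076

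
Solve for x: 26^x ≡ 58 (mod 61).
36

Baby-step giant-step with step n = ⌈√61⌉ = 8.
Baby steps 26^j mod 61 (j:value) for j=0..7: 0:1, 1:26, 2:5, 3:8, 4:25, 5:40, 6:3, 7:17.
Giant-step multiplier: 26^(-8) ≡ 26^(60-8) = 26^52 ≡ 57 (mod 61).
Giant steps γ_i = 58·57^i mod 61: γ_0=58, γ_1=12, γ_2=13, γ_3=9, γ_4=25 (in table at j=4).
x = i·n + j = 4·8 + 4 = 36.
Check: 26^36 ≡ 58 (mod 61).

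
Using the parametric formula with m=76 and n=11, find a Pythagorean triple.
(5655, 1672, 5897)

Euclid's formula: a = m² - n², b = 2mn, c = m² + n²
m = 76, n = 11
a = 76² - 11² = 5776 - 121 = 5655
b = 2 × 76 × 11 = 1672
c = 76² + 11² = 5776 + 121 = 5897
Verification: 5655² + 1672² = 31979025 + 2795584 = 34774609 = 5897² ✓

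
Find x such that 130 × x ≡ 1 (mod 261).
259

gcd(130, 261) = 1, so the inverse exists.
Extended Euclidean algorithm on (261, 130):
261 = 2 × 130 + 1  ⟹  1 = (1)·261 + (-2)·130
So (-2)·130 ≡ 1 (mod 261), i.e. 130^(-1) ≡ -2 ≡ 259 (mod 261).
Check: 130 × 259 = 33670 ≡ 1 (mod 261)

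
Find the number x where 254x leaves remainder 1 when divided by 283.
39

gcd(254, 283) = 1, so the inverse exists.
Extended Euclidean algorithm on (283, 254):
283 = 1 × 254 + 29  ⟹  29 = (1)·283 + (-1)·254
254 = 8 × 29 + 22  ⟹  22 = (-8)·283 + (9)·254
29 = 1 × 22 + 7  ⟹  7 = (9)·283 + (-10)·254
22 = 3 × 7 + 1  ⟹  1 = (-35)·283 + (39)·254
So (39)·254 ≡ 1 (mod 283), i.e. 254^(-1) ≡ 39 (mod 283).
Check: 254 × 39 = 9906 ≡ 1 (mod 283)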